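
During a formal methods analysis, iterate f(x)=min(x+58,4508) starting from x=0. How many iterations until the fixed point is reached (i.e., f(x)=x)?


Step 1: x=0, cap=4508, increment=58
Step 2: x grows by 58 each step until capped at 4508; fixed point is x=4508
Step 3: iterations = ceil(4508/58) = 78

78


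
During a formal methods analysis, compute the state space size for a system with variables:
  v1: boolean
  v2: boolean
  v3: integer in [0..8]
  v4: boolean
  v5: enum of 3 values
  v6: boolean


State space = product of domain sizes of all variables.
Domain sizes:
  v1 (boolean): 2
  v2 (boolean): 2
  v3 (integer in [0..8]): 9
  v4 (boolean): 2
  v5 (enum of 3 values): 3
  v6 (boolean): 2
Product = 2 * 2 * 9 * 2 * 3 * 2 = 432

432


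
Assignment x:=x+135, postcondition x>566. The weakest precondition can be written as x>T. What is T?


Formula: wp(x:=E, P) = P[E/x] (substitute E for x in postcondition)
Step 1: Postcondition: x>566
Step 2: Substitute x+135 for x: x+135>566
Step 3: Solve for x: x > 566-135 = 431

431


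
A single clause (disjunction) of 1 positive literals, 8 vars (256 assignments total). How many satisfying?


Step 1: Total=2^8=256
Step 2: Unsat when all 1 false: 2^7=128
Step 3: Sat=256-128=128

128


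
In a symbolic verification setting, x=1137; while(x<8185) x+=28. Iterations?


Step 1: x goes from 1137 toward 8185 by 28; the body runs while x<8185, so iterations = ceil((bound-start)/step)
Step 2: Distance=7048
Step 3: ceil(7048/28)=252

252


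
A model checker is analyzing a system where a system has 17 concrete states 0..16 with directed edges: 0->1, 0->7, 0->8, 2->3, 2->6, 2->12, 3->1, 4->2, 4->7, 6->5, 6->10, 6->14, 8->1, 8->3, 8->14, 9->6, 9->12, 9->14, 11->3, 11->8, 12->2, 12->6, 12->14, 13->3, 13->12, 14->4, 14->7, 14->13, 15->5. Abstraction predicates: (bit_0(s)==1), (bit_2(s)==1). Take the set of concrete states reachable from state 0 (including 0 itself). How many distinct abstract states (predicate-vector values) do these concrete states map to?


BFS from 0:
Concrete reachable: {0, 1, 2, 3, 4, 5, 6, 7, 8, 10, 12, 13, 14}
Abstract via predicates (bit_0(s)==1), (bit_2(s)==1):
  (0,0) <- {0, 2, 8, 10}
  (0,1) <- {4, 6, 12, 14}
  (1,0) <- {1, 3}
  (1,1) <- {5, 7, 13}
Distinct abstract states = 4

4


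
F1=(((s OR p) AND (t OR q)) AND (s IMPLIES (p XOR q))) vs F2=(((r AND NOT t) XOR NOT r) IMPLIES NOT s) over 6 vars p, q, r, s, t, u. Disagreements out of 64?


F1 = (((s OR p) AND (t OR q)) AND (s IMPLIES (p XOR q)))
F2 = (((r AND NOT t) XOR NOT r) IMPLIES NOT s)
Evaluate both on each of 64 rows (bits = p,q,r,s,t,u):
  row 0 [000000]: F1=0 F2=1 (differ) -> 1
  row 1 [000001]: F1=0 F2=1 (differ) -> 1
  row 2 [000010]: F1=0 F2=1 (differ) -> 1
  row 3 [000011]: F1=0 F2=1 (differ) -> 1
  row 4 [000100]: F1=0 F2=0 -> 0
  (every remaining row is evaluated the same way; all 64 results are listed next)
Full result column, 8 rows per line (p,q,r fixed per line; s,t,u runs 000..111 left to right):
  rows 0-7 [p,q,r=000]: 11110000  (ones: 4)
  rows 8-15 [p,q,r=001]: 11110011  (ones: 6)
  rows 16-23 [p,q,r=010]: 11111111  (ones: 8)
  rows 24-31 [p,q,r=011]: 11111100  (ones: 6)
  rows 32-39 [p,q,r=100]: 11000011  (ones: 4)
  rows 40-47 [p,q,r=101]: 11000000  (ones: 2)
  rows 48-55 [p,q,r=110]: 00000000  (ones: 0)
  rows 56-63 [p,q,r=111]: 00000011  (ones: 2)
Disagreements = 4+6+8+6+4+2+0+2 = 32

32


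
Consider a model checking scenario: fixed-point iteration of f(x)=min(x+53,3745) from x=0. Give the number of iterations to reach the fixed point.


Step 1: x=0, cap=3745, increment=53
Step 2: x grows by 53 each step until capped at 3745; fixed point is x=3745
Step 3: iterations = ceil(3745/53) = 71

71


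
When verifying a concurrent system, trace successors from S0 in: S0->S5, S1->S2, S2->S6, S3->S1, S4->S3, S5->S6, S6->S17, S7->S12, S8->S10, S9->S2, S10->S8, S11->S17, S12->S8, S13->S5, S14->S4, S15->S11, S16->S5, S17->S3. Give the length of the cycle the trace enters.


Trace from S0 until a state repeats:
  S0 -> S5 -> S6 -> S17 -> S3 -> S1 -> S2 -> S6
S6 first seen at step 2, revisited at step 7.
Cycle length = 7 - 2 = 5

5


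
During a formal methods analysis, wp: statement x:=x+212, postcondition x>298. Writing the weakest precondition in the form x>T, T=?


Formula: wp(x:=E, P) = P[E/x] (substitute E for x in postcondition)
Step 1: Postcondition: x>298
Step 2: Substitute x+212 for x: x+212>298
Step 3: Solve for x: x > 298-212 = 86

86


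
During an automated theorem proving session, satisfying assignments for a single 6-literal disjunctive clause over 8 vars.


Step 1: Total=2^8=256
Step 2: Unsat when all 6 false: 2^2=4
Step 3: Sat=256-4=252

252


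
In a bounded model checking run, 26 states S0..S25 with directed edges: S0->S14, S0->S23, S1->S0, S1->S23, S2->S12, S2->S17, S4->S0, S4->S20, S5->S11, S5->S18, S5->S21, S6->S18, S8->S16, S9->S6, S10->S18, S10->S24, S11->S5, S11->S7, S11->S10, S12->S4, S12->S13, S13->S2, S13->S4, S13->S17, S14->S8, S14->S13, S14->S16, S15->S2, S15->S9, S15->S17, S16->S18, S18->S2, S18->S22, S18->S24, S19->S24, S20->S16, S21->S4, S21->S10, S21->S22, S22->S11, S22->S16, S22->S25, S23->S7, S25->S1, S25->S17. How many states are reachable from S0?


BFS from S0:
  layer 0: {S0}
  layer 1: {S14, S23}
  layer 2: {S7, S8, S13, S16}
  layer 3: {S2, S4, S17, S18}
  layer 4: {S12, S20, S22, S24}
  layer 5: {S11, S25}
  layer 6: {S1, S5, S10}
  layer 7: {S21}
Reachable set: {S0, S1, S2, S4, S5, S7, S8, S10, S11, S12, S13, S14, S16, S17, S18, S20, S21, S22, S23, S24, S25}
Count = 21

21


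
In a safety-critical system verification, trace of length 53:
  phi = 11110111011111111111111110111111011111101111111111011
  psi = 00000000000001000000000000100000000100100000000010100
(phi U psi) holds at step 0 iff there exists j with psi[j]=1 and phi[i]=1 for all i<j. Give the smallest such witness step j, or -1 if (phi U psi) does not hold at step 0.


(phi U psi) at 0: need smallest j with psi[j]=1 and phi[i]=1 for all i in [0,j).
Scan from step 0:
  step 0: phi=1, psi=0 -> continue
  step 1: phi=1, psi=0 -> continue
  step 2: phi=1, psi=0 -> continue
  step 3: phi=1, psi=0 -> continue
  step 4: phi=0 -> phi-prefix broken from here
  step 13: psi=1 but phi already failed -> not a witness
  step 26: psi=1 but phi already failed -> not a witness
  step 35: psi=1 but phi already failed -> not a witness
  step 38: psi=1 but phi already failed -> not a witness
  step 48: psi=1 but phi already failed -> not a witness
  step 50: psi=1 but phi already failed -> not a witness
  end of trace: no witness -> -1
Witness step = -1

-1


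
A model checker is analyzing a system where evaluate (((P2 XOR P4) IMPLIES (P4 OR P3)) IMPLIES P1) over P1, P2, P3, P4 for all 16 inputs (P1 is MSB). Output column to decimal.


Formula: (((P2 XOR P4) IMPLIES (P4 OR P3)) IMPLIES P1) over P1, P2, P3, P4 (16 rows)
Evaluate each row (bits = P1,P2,P3,P4, MSB first):
  row 0 [0000]: (((0 XOR 0) IMPLIES (0 OR 0)) IMPLIES 0) -> 0
  row 1 [0001]: (((0 XOR 1) IMPLIES (1 OR 0)) IMPLIES 0) -> 0
  row 2 [0010]: (((0 XOR 0) IMPLIES (0 OR 1)) IMPLIES 0) -> 0
  row 3 [0011]: (((0 XOR 1) IMPLIES (1 OR 1)) IMPLIES 0) -> 0
  row 4 [0100]: (((1 XOR 0) IMPLIES (0 OR 0)) IMPLIES 0) -> 1
  row 5 [0101]: (((1 XOR 1) IMPLIES (1 OR 0)) IMPLIES 0) -> 0
  row 6 [0110]: (((1 XOR 0) IMPLIES (0 OR 1)) IMPLIES 0) -> 0
  row 7 [0111]: (((1 XOR 1) IMPLIES (1 OR 1)) IMPLIES 0) -> 0
  row 8 [1000]: (((0 XOR 0) IMPLIES (0 OR 0)) IMPLIES 1) -> 1
  row 9 [1001]: (((0 XOR 1) IMPLIES (1 OR 0)) IMPLIES 1) -> 1
  row 10 [1010]: (((0 XOR 0) IMPLIES (0 OR 1)) IMPLIES 1) -> 1
  row 11 [1011]: (((0 XOR 1) IMPLIES (1 OR 1)) IMPLIES 1) -> 1
  row 12 [1100]: (((1 XOR 0) IMPLIES (0 OR 0)) IMPLIES 1) -> 1
  row 13 [1101]: (((1 XOR 1) IMPLIES (1 OR 0)) IMPLIES 1) -> 1
  row 14 [1110]: (((1 XOR 0) IMPLIES (0 OR 1)) IMPLIES 1) -> 1
  row 15 [1111]: (((1 XOR 1) IMPLIES (1 OR 1)) IMPLIES 1) -> 1
Full result column, 4 rows per line (P1,P2 fixed per line; P3,P4 runs 00..11 left to right):
  rows 0-3 [P1,P2=00]: 0000  = hex 0
  rows 4-7 [P1,P2=01]: 1000  = hex 8
  rows 8-11 [P1,P2=10]: 1111  = hex F
  rows 12-15 [P1,P2=11]: 1111  = hex F
Output column (row 0 .. row 15) = 0000100011111111
Output column grouped in 4s = 0000 1000 1111 1111 = 0x08FF
Convert to decimal digit by digit (value = value*16 + digit):
  0 -> 0
  0*16 + 8 = 8
  8*16 + 15 (F) = 143
  143*16 + 15 (F) = 2303
Decimal = 2303

2303


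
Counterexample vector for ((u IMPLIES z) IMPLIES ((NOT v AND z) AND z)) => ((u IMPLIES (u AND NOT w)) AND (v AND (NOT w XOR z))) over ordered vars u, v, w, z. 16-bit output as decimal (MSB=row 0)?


F1 = ((u IMPLIES z) IMPLIES ((NOT v AND z) AND z))
F2 = ((u IMPLIES (u AND NOT w)) AND (v AND (NOT w XOR z)))
Counterexample to F1=>F2 is where F1=1 and F2=0.
Evaluate each row (bits = u,v,w,z, MSB first):
  row 0 [0000]: F1=0 F2=0 -> F1&~F2 -> 0
  row 1 [0001]: F1=1 F2=0 -> F1&~F2 -> 1
  row 2 [0010]: F1=0 F2=0 -> F1&~F2 -> 0
  row 3 [0011]: F1=1 F2=0 -> F1&~F2 -> 1
  row 4 [0100]: F1=0 F2=1 -> F1&~F2 -> 0
  row 5 [0101]: F1=0 F2=0 -> F1&~F2 -> 0
  row 6 [0110]: F1=0 F2=0 -> F1&~F2 -> 0
  row 7 [0111]: F1=0 F2=1 -> F1&~F2 -> 0
  row 8 [1000]: F1=1 F2=0 -> F1&~F2 -> 1
  row 9 [1001]: F1=1 F2=0 -> F1&~F2 -> 1
  row 10 [1010]: F1=1 F2=0 -> F1&~F2 -> 1
  row 11 [1011]: F1=1 F2=0 -> F1&~F2 -> 1
  row 12 [1100]: F1=1 F2=1 -> F1&~F2 -> 0
  row 13 [1101]: F1=0 F2=0 -> F1&~F2 -> 0
  row 14 [1110]: F1=1 F2=0 -> F1&~F2 -> 1
  row 15 [1111]: F1=0 F2=0 -> F1&~F2 -> 0
Full result column, 4 rows per line (u,v fixed per line; w,z runs 00..11 left to right):
  rows 0-3 [u,v=00]: 0101  = hex 5
  rows 4-7 [u,v=01]: 0000  = hex 0
  rows 8-11 [u,v=10]: 1111  = hex F
  rows 12-15 [u,v=11]: 0010  = hex 2
Counterexample vector (row 0 .. row 15) = 0101000011110010
Output column grouped in 4s = 0101 0000 1111 0010 = 0x50F2
Convert to decimal digit by digit (value = value*16 + digit):
  5 -> 5
  5*16 + 0 = 80
  80*16 + 15 (F) = 1295
  1295*16 + 2 = 20722
Decimal = 20722

20722


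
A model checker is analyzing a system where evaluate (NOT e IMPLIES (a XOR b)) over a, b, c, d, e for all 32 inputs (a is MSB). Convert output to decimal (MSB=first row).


Formula: (NOT e IMPLIES (a XOR b)) over a, b, c, d, e (32 rows)
Evaluate each row (bits = a,b,c,d,e, MSB first):
  row 0 [00000]: (NOT 0 IMPLIES (0 XOR 0)) -> 0
  row 1 [00001]: (NOT 1 IMPLIES (0 XOR 0)) -> 1
  row 2 [00010]: (NOT 0 IMPLIES (0 XOR 0)) -> 0
  row 3 [00011]: (NOT 1 IMPLIES (0 XOR 0)) -> 1
  row 4 [00100]: (NOT 0 IMPLIES (0 XOR 0)) -> 0
  row 5 [00101]: (NOT 1 IMPLIES (0 XOR 0)) -> 1
  row 6 [00110]: (NOT 0 IMPLIES (0 XOR 0)) -> 0
  row 7 [00111]: (NOT 1 IMPLIES (0 XOR 0)) -> 1
  row 8 [01000]: (NOT 0 IMPLIES (0 XOR 1)) -> 1
  row 9 [01001]: (NOT 1 IMPLIES (0 XOR 1)) -> 1
  row 10 [01010]: (NOT 0 IMPLIES (0 XOR 1)) -> 1
  row 11 [01011]: (NOT 1 IMPLIES (0 XOR 1)) -> 1
  row 12 [01100]: (NOT 0 IMPLIES (0 XOR 1)) -> 1
  row 13 [01101]: (NOT 1 IMPLIES (0 XOR 1)) -> 1
  row 14 [01110]: (NOT 0 IMPLIES (0 XOR 1)) -> 1
  row 15 [01111]: (NOT 1 IMPLIES (0 XOR 1)) -> 1
  row 16 [10000]: (NOT 0 IMPLIES (1 XOR 0)) -> 1
  row 17 [10001]: (NOT 1 IMPLIES (1 XOR 0)) -> 1
  row 18 [10010]: (NOT 0 IMPLIES (1 XOR 0)) -> 1
  row 19 [10011]: (NOT 1 IMPLIES (1 XOR 0)) -> 1
  row 20 [10100]: (NOT 0 IMPLIES (1 XOR 0)) -> 1
  row 21 [10101]: (NOT 1 IMPLIES (1 XOR 0)) -> 1
  row 22 [10110]: (NOT 0 IMPLIES (1 XOR 0)) -> 1
  row 23 [10111]: (NOT 1 IMPLIES (1 XOR 0)) -> 1
  row 24 [11000]: (NOT 0 IMPLIES (1 XOR 1)) -> 0
  row 25 [11001]: (NOT 1 IMPLIES (1 XOR 1)) -> 1
  row 26 [11010]: (NOT 0 IMPLIES (1 XOR 1)) -> 0
  row 27 [11011]: (NOT 1 IMPLIES (1 XOR 1)) -> 1
  row 28 [11100]: (NOT 0 IMPLIES (1 XOR 1)) -> 0
  row 29 [11101]: (NOT 1 IMPLIES (1 XOR 1)) -> 1
  row 30 [11110]: (NOT 0 IMPLIES (1 XOR 1)) -> 0
  row 31 [11111]: (NOT 1 IMPLIES (1 XOR 1)) -> 1
Full result column, 4 rows per line (a,b,c fixed per line; d,e runs 00..11 left to right):
  rows 0-3 [a,b,c=000]: 0101  = hex 5
  rows 4-7 [a,b,c=001]: 0101  = hex 5
  rows 8-11 [a,b,c=010]: 1111  = hex F
  rows 12-15 [a,b,c=011]: 1111  = hex F
  rows 16-19 [a,b,c=100]: 1111  = hex F
  rows 20-23 [a,b,c=101]: 1111  = hex F
  rows 24-27 [a,b,c=110]: 0101  = hex 5
  rows 28-31 [a,b,c=111]: 0101  = hex 5
Output column (row 0 .. row 31) = 01010101111111111111111101010101
Output column grouped in 4s = 0101 0101 1111 1111 1111 1111 0101 0101 = 0x55FFFF55
Convert to decimal digit by digit (value = value*16 + digit):
  5 -> 5
  5*16 + 5 = 85
  85*16 + 15 (F) = 1375
  1375*16 + 15 (F) = 22015
  22015*16 + 15 (F) = 352255
  352255*16 + 15 (F) = 5636095
  5636095*16 + 5 = 90177525
  90177525*16 + 5 = 1442840405
Decimal = 1442840405

1442840405


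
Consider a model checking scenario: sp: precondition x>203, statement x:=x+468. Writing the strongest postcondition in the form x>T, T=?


Formula: sp(P, x:=E) = exists old_x. (x = E[old_x/x]) AND P[old_x/x] (old_x is the value of x before the assignment; eliminate old_x by solving x = E[old_x/x] for old_x)
Step 1: Precondition P: x>203, i.e. old_x > 203
Step 2: Assignment gives x = old_x + 468, so old_x = x - 468
Step 3: Substitute into P: x - 468 > 203
Step 4: Simplify: x > 203+468 = 671

671


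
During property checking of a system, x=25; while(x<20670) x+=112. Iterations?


Step 1: x goes from 25 toward 20670 by 112; the body runs while x<20670, so iterations = ceil((bound-start)/step)
Step 2: Distance=20645
Step 3: ceil(20645/112)=185

185


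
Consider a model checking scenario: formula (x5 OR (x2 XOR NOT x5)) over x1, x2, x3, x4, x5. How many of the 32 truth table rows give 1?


Formula: (x5 OR (x2 XOR NOT x5)) over 5 vars (32 rows)
Evaluate each row (x1, x2, x3, x4, x5 as bits, MSB first):
  row 0 [00000]: (0 OR (0 XOR NOT 0)) -> 1
  row 1 [00001]: (1 OR (0 XOR NOT 1)) -> 1
  row 2 [00010]: (0 OR (0 XOR NOT 0)) -> 1
  row 3 [00011]: (1 OR (0 XOR NOT 1)) -> 1
  row 4 [00100]: (0 OR (0 XOR NOT 0)) -> 1
  row 5 [00101]: (1 OR (0 XOR NOT 1)) -> 1
  row 6 [00110]: (0 OR (0 XOR NOT 0)) -> 1
  row 7 [00111]: (1 OR (0 XOR NOT 1)) -> 1
  row 8 [01000]: (0 OR (1 XOR NOT 0)) -> 0
  row 9 [01001]: (1 OR (1 XOR NOT 1)) -> 1
  row 10 [01010]: (0 OR (1 XOR NOT 0)) -> 0
  row 11 [01011]: (1 OR (1 XOR NOT 1)) -> 1
  row 12 [01100]: (0 OR (1 XOR NOT 0)) -> 0
  row 13 [01101]: (1 OR (1 XOR NOT 1)) -> 1
  row 14 [01110]: (0 OR (1 XOR NOT 0)) -> 0
  row 15 [01111]: (1 OR (1 XOR NOT 1)) -> 1
  row 16 [10000]: (0 OR (0 XOR NOT 0)) -> 1
  row 17 [10001]: (1 OR (0 XOR NOT 1)) -> 1
  row 18 [10010]: (0 OR (0 XOR NOT 0)) -> 1
  row 19 [10011]: (1 OR (0 XOR NOT 1)) -> 1
  row 20 [10100]: (0 OR (0 XOR NOT 0)) -> 1
  row 21 [10101]: (1 OR (0 XOR NOT 1)) -> 1
  row 22 [10110]: (0 OR (0 XOR NOT 0)) -> 1
  row 23 [10111]: (1 OR (0 XOR NOT 1)) -> 1
  row 24 [11000]: (0 OR (1 XOR NOT 0)) -> 0
  row 25 [11001]: (1 OR (1 XOR NOT 1)) -> 1
  row 26 [11010]: (0 OR (1 XOR NOT 0)) -> 0
  row 27 [11011]: (1 OR (1 XOR NOT 1)) -> 1
  row 28 [11100]: (0 OR (1 XOR NOT 0)) -> 0
  row 29 [11101]: (1 OR (1 XOR NOT 1)) -> 1
  row 30 [11110]: (0 OR (1 XOR NOT 0)) -> 0
  row 31 [11111]: (1 OR (1 XOR NOT 1)) -> 1
Full result column, 8 rows per line (x1,x2 fixed per line; x3,x4,x5 runs 000..111 left to right):
  rows 0-7 [x1,x2=00]: 11111111  (ones: 8)
  rows 8-15 [x1,x2=01]: 01010101  (ones: 4)
  rows 16-23 [x1,x2=10]: 11111111  (ones: 8)
  rows 24-31 [x1,x2=11]: 01010101  (ones: 4)
Count of 1-rows = 8+4+8+4 = 24

24


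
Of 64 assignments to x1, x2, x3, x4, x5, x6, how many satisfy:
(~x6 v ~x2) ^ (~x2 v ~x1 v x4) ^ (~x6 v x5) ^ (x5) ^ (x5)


CNF with 5 clauses over 6 vars (64 assignments).
An assignment satisfies CNF iff every clause has >=1 true literal.
Check each row (bits = x1,x2,x3,x4,x5,x6; clause T/F shown):
  row 0 [000000]: clauses=TTTFF -> 0
  row 1 [000001]: clauses=TTFFF -> 0
  row 2 [000010]: clauses=TTTTT -> 1
  row 3 [000011]: clauses=TTTTT -> 1
  row 4 [000100]: clauses=TTTFF -> 0
  (every remaining row is evaluated the same way; all 64 results are listed next)
Full result column, 8 rows per line (x1,x2,x3 fixed per line; x4,x5,x6 runs 000..111 left to right):
  rows 0-7 [x1,x2,x3=000]: 00110011  (ones: 4)
  rows 8-15 [x1,x2,x3=001]: 00110011  (ones: 4)
  rows 16-23 [x1,x2,x3=010]: 00100010  (ones: 2)
  rows 24-31 [x1,x2,x3=011]: 00100010  (ones: 2)
  rows 32-39 [x1,x2,x3=100]: 00110011  (ones: 4)
  rows 40-47 [x1,x2,x3=101]: 00110011  (ones: 4)
  rows 48-55 [x1,x2,x3=110]: 00000010  (ones: 1)
  rows 56-63 [x1,x2,x3=111]: 00000010  (ones: 1)
Satisfying assignments = 4+4+2+2+4+4+1+1 = 22

22


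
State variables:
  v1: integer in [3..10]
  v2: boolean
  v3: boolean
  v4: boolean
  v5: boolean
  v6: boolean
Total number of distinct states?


State space = product of domain sizes of all variables.
Domain sizes:
  v1 (integer in [3..10]): 8
  v2 (boolean): 2
  v3 (boolean): 2
  v4 (boolean): 2
  v5 (boolean): 2
  v6 (boolean): 2
Product = 8 * 2 * 2 * 2 * 2 * 2 = 256

256


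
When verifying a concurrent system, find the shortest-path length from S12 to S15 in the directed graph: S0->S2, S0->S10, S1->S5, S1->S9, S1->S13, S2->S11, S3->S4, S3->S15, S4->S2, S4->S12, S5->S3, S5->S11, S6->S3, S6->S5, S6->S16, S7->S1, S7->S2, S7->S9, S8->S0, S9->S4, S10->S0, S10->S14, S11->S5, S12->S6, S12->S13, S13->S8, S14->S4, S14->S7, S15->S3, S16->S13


BFS layer-by-layer from S12:
  dist 0: {S12}
  dist 1: {S6, S13}
  dist 2: {S3, S5, S8, S16}
  dist 3: {S0, S4, S11, S15}
  -> S15 reached at distance 3
Shortest path length = 3

3


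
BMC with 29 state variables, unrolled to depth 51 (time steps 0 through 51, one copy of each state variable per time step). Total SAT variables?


BMC unrolls to depth k, creating one copy of each state var for steps 0..k.
Step count = 51 + 1 = 52 (steps 0 through 51)
Vars per step = 29
Total = 29 * 52 = 1508

1508


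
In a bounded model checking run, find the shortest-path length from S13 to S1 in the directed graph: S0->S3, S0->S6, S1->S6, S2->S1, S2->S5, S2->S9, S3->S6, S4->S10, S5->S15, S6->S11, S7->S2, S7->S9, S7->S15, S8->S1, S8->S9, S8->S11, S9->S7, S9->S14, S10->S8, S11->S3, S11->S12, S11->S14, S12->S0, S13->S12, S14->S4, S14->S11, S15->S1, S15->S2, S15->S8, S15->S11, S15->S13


BFS layer-by-layer from S13:
  dist 0: {S13}
  dist 1: {S12}
  dist 2: {S0}
  dist 3: {S3, S6}
  dist 4: {S11}
  dist 5: {S14}
  dist 6: {S4}
  dist 7: {S10}
  dist 8: {S8}
  dist 9: {S1, S9}
  -> S1 reached at distance 9
Shortest path length = 9

9


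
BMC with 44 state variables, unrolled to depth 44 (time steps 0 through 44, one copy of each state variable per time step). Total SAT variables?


BMC unrolls to depth k, creating one copy of each state var for steps 0..k.
Step count = 44 + 1 = 45 (steps 0 through 44)
Vars per step = 44
Total = 44 * 45 = 1980

1980


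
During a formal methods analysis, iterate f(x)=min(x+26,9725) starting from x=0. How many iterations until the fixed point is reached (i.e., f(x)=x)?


Step 1: x=0, cap=9725, increment=26
Step 2: x grows by 26 each step until capped at 9725; fixed point is x=9725
Step 3: iterations = ceil(9725/26) = 375

375


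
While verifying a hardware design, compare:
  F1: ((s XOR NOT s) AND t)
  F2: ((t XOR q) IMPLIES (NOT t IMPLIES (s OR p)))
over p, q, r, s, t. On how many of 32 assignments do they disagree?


F1 = ((s XOR NOT s) AND t)
F2 = ((t XOR q) IMPLIES (NOT t IMPLIES (s OR p)))
Evaluate both on each of 32 rows (bits = p,q,r,s,t):
  row 0 [00000]: F1=0 F2=1 (differ) -> 1
  row 1 [00001]: F1=1 F2=1 -> 0
  row 2 [00010]: F1=0 F2=1 (differ) -> 1
  row 3 [00011]: F1=1 F2=1 -> 0
  row 4 [00100]: F1=0 F2=1 (differ) -> 1
  row 5 [00101]: F1=1 F2=1 -> 0
  row 6 [00110]: F1=0 F2=1 (differ) -> 1
  row 7 [00111]: F1=1 F2=1 -> 0
  row 8 [01000]: F1=0 F2=0 -> 0
  row 9 [01001]: F1=1 F2=1 -> 0
  row 10 [01010]: F1=0 F2=1 (differ) -> 1
  row 11 [01011]: F1=1 F2=1 -> 0
  row 12 [01100]: F1=0 F2=0 -> 0
  row 13 [01101]: F1=1 F2=1 -> 0
  row 14 [01110]: F1=0 F2=1 (differ) -> 1
  row 15 [01111]: F1=1 F2=1 -> 0
  row 16 [10000]: F1=0 F2=1 (differ) -> 1
  row 17 [10001]: F1=1 F2=1 -> 0
  row 18 [10010]: F1=0 F2=1 (differ) -> 1
  row 19 [10011]: F1=1 F2=1 -> 0
  row 20 [10100]: F1=0 F2=1 (differ) -> 1
  row 21 [10101]: F1=1 F2=1 -> 0
  row 22 [10110]: F1=0 F2=1 (differ) -> 1
  row 23 [10111]: F1=1 F2=1 -> 0
  row 24 [11000]: F1=0 F2=1 (differ) -> 1
  row 25 [11001]: F1=1 F2=1 -> 0
  row 26 [11010]: F1=0 F2=1 (differ) -> 1
  row 27 [11011]: F1=1 F2=1 -> 0
  row 28 [11100]: F1=0 F2=1 (differ) -> 1
  row 29 [11101]: F1=1 F2=1 -> 0
  row 30 [11110]: F1=0 F2=1 (differ) -> 1
  row 31 [11111]: F1=1 F2=1 -> 0
Full result column, 8 rows per line (p,q fixed per line; r,s,t runs 000..111 left to right):
  rows 0-7 [p,q=00]: 10101010  (ones: 4)
  rows 8-15 [p,q=01]: 00100010  (ones: 2)
  rows 16-23 [p,q=10]: 10101010  (ones: 4)
  rows 24-31 [p,q=11]: 10101010  (ones: 4)
Disagreements = 4+2+4+4 = 14

14


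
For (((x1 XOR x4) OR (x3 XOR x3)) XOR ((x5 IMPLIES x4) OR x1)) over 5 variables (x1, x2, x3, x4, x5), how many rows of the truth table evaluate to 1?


Formula: (((x1 XOR x4) OR (x3 XOR x3)) XOR ((x5 IMPLIES x4) OR x1)) over 5 vars (32 rows)
Evaluate each row (x1, x2, x3, x4, x5 as bits, MSB first):
  row 0 [00000]: (((0 XOR 0) OR (0 XOR 0)) XOR ((0 IMPLIES 0) OR 0)) -> 1
  row 1 [00001]: (((0 XOR 0) OR (0 XOR 0)) XOR ((1 IMPLIES 0) OR 0)) -> 0
  row 2 [00010]: (((0 XOR 1) OR (0 XOR 0)) XOR ((0 IMPLIES 1) OR 0)) -> 0
  row 3 [00011]: (((0 XOR 1) OR (0 XOR 0)) XOR ((1 IMPLIES 1) OR 0)) -> 0
  row 4 [00100]: (((0 XOR 0) OR (1 XOR 1)) XOR ((0 IMPLIES 0) OR 0)) -> 1
  row 5 [00101]: (((0 XOR 0) OR (1 XOR 1)) XOR ((1 IMPLIES 0) OR 0)) -> 0
  row 6 [00110]: (((0 XOR 1) OR (1 XOR 1)) XOR ((0 IMPLIES 1) OR 0)) -> 0
  row 7 [00111]: (((0 XOR 1) OR (1 XOR 1)) XOR ((1 IMPLIES 1) OR 0)) -> 0
  row 8 [01000]: (((0 XOR 0) OR (0 XOR 0)) XOR ((0 IMPLIES 0) OR 0)) -> 1
  row 9 [01001]: (((0 XOR 0) OR (0 XOR 0)) XOR ((1 IMPLIES 0) OR 0)) -> 0
  row 10 [01010]: (((0 XOR 1) OR (0 XOR 0)) XOR ((0 IMPLIES 1) OR 0)) -> 0
  row 11 [01011]: (((0 XOR 1) OR (0 XOR 0)) XOR ((1 IMPLIES 1) OR 0)) -> 0
  row 12 [01100]: (((0 XOR 0) OR (1 XOR 1)) XOR ((0 IMPLIES 0) OR 0)) -> 1
  row 13 [01101]: (((0 XOR 0) OR (1 XOR 1)) XOR ((1 IMPLIES 0) OR 0)) -> 0
  row 14 [01110]: (((0 XOR 1) OR (1 XOR 1)) XOR ((0 IMPLIES 1) OR 0)) -> 0
  row 15 [01111]: (((0 XOR 1) OR (1 XOR 1)) XOR ((1 IMPLIES 1) OR 0)) -> 0
  row 16 [10000]: (((1 XOR 0) OR (0 XOR 0)) XOR ((0 IMPLIES 0) OR 1)) -> 0
  row 17 [10001]: (((1 XOR 0) OR (0 XOR 0)) XOR ((1 IMPLIES 0) OR 1)) -> 0
  row 18 [10010]: (((1 XOR 1) OR (0 XOR 0)) XOR ((0 IMPLIES 1) OR 1)) -> 1
  row 19 [10011]: (((1 XOR 1) OR (0 XOR 0)) XOR ((1 IMPLIES 1) OR 1)) -> 1
  row 20 [10100]: (((1 XOR 0) OR (1 XOR 1)) XOR ((0 IMPLIES 0) OR 1)) -> 0
  row 21 [10101]: (((1 XOR 0) OR (1 XOR 1)) XOR ((1 IMPLIES 0) OR 1)) -> 0
  row 22 [10110]: (((1 XOR 1) OR (1 XOR 1)) XOR ((0 IMPLIES 1) OR 1)) -> 1
  row 23 [10111]: (((1 XOR 1) OR (1 XOR 1)) XOR ((1 IMPLIES 1) OR 1)) -> 1
  row 24 [11000]: (((1 XOR 0) OR (0 XOR 0)) XOR ((0 IMPLIES 0) OR 1)) -> 0
  row 25 [11001]: (((1 XOR 0) OR (0 XOR 0)) XOR ((1 IMPLIES 0) OR 1)) -> 0
  row 26 [11010]: (((1 XOR 1) OR (0 XOR 0)) XOR ((0 IMPLIES 1) OR 1)) -> 1
  row 27 [11011]: (((1 XOR 1) OR (0 XOR 0)) XOR ((1 IMPLIES 1) OR 1)) -> 1
  row 28 [11100]: (((1 XOR 0) OR (1 XOR 1)) XOR ((0 IMPLIES 0) OR 1)) -> 0
  row 29 [11101]: (((1 XOR 0) OR (1 XOR 1)) XOR ((1 IMPLIES 0) OR 1)) -> 0
  row 30 [11110]: (((1 XOR 1) OR (1 XOR 1)) XOR ((0 IMPLIES 1) OR 1)) -> 1
  row 31 [11111]: (((1 XOR 1) OR (1 XOR 1)) XOR ((1 IMPLIES 1) OR 1)) -> 1
Full result column, 8 rows per line (x1,x2 fixed per line; x3,x4,x5 runs 000..111 left to right):
  rows 0-7 [x1,x2=00]: 10001000  (ones: 2)
  rows 8-15 [x1,x2=01]: 10001000  (ones: 2)
  rows 16-23 [x1,x2=10]: 00110011  (ones: 4)
  rows 24-31 [x1,x2=11]: 00110011  (ones: 4)
Count of 1-rows = 2+2+4+4 = 12

12


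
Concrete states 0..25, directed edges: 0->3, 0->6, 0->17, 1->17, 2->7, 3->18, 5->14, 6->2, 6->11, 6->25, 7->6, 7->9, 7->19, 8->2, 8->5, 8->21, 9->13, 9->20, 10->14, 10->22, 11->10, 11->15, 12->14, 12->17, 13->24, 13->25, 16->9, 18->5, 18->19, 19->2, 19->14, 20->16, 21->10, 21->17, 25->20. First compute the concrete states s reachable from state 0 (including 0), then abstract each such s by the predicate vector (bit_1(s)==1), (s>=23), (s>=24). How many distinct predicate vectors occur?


BFS from 0:
Concrete reachable: {0, 2, 3, 5, 6, 7, 9, 10, 11, 13, 14, 15, 16, 17, 18, 19, 20, 22, 24, 25}
Abstract via predicates (bit_1(s)==1), (s>=23), (s>=24):
  (0,0,0) <- {0, 5, 9, 13, 16, 17, 20}
  (0,1,1) <- {24, 25}
  (1,0,0) <- {2, 3, 6, 7, 10, 11, 14, 15, 18, 19, 22}
Distinct abstract states = 3

3


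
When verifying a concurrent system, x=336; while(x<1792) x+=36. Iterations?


Step 1: x goes from 336 toward 1792 by 36; the body runs while x<1792, so iterations = ceil((bound-start)/step)
Step 2: Distance=1456
Step 3: ceil(1456/36)=41

41


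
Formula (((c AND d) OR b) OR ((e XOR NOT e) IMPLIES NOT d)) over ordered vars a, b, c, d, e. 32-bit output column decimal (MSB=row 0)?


Formula: (((c AND d) OR b) OR ((e XOR NOT e) IMPLIES NOT d)) over a, b, c, d, e (32 rows)
Evaluate each row (bits = a,b,c,d,e, MSB first):
  row 0 [00000]: (((0 AND 0) OR 0) OR ((0 XOR NOT 0) IMPLIES NOT 0)) -> 1
  row 1 [00001]: (((0 AND 0) OR 0) OR ((1 XOR NOT 1) IMPLIES NOT 0)) -> 1
  row 2 [00010]: (((0 AND 1) OR 0) OR ((0 XOR NOT 0) IMPLIES NOT 1)) -> 0
  row 3 [00011]: (((0 AND 1) OR 0) OR ((1 XOR NOT 1) IMPLIES NOT 1)) -> 0
  row 4 [00100]: (((1 AND 0) OR 0) OR ((0 XOR NOT 0) IMPLIES NOT 0)) -> 1
  row 5 [00101]: (((1 AND 0) OR 0) OR ((1 XOR NOT 1) IMPLIES NOT 0)) -> 1
  row 6 [00110]: (((1 AND 1) OR 0) OR ((0 XOR NOT 0) IMPLIES NOT 1)) -> 1
  row 7 [00111]: (((1 AND 1) OR 0) OR ((1 XOR NOT 1) IMPLIES NOT 1)) -> 1
  row 8 [01000]: (((0 AND 0) OR 1) OR ((0 XOR NOT 0) IMPLIES NOT 0)) -> 1
  row 9 [01001]: (((0 AND 0) OR 1) OR ((1 XOR NOT 1) IMPLIES NOT 0)) -> 1
  row 10 [01010]: (((0 AND 1) OR 1) OR ((0 XOR NOT 0) IMPLIES NOT 1)) -> 1
  row 11 [01011]: (((0 AND 1) OR 1) OR ((1 XOR NOT 1) IMPLIES NOT 1)) -> 1
  row 12 [01100]: (((1 AND 0) OR 1) OR ((0 XOR NOT 0) IMPLIES NOT 0)) -> 1
  row 13 [01101]: (((1 AND 0) OR 1) OR ((1 XOR NOT 1) IMPLIES NOT 0)) -> 1
  row 14 [01110]: (((1 AND 1) OR 1) OR ((0 XOR NOT 0) IMPLIES NOT 1)) -> 1
  row 15 [01111]: (((1 AND 1) OR 1) OR ((1 XOR NOT 1) IMPLIES NOT 1)) -> 1
  row 16 [10000]: (((0 AND 0) OR 0) OR ((0 XOR NOT 0) IMPLIES NOT 0)) -> 1
  row 17 [10001]: (((0 AND 0) OR 0) OR ((1 XOR NOT 1) IMPLIES NOT 0)) -> 1
  row 18 [10010]: (((0 AND 1) OR 0) OR ((0 XOR NOT 0) IMPLIES NOT 1)) -> 0
  row 19 [10011]: (((0 AND 1) OR 0) OR ((1 XOR NOT 1) IMPLIES NOT 1)) -> 0
  row 20 [10100]: (((1 AND 0) OR 0) OR ((0 XOR NOT 0) IMPLIES NOT 0)) -> 1
  row 21 [10101]: (((1 AND 0) OR 0) OR ((1 XOR NOT 1) IMPLIES NOT 0)) -> 1
  row 22 [10110]: (((1 AND 1) OR 0) OR ((0 XOR NOT 0) IMPLIES NOT 1)) -> 1
  row 23 [10111]: (((1 AND 1) OR 0) OR ((1 XOR NOT 1) IMPLIES NOT 1)) -> 1
  row 24 [11000]: (((0 AND 0) OR 1) OR ((0 XOR NOT 0) IMPLIES NOT 0)) -> 1
  row 25 [11001]: (((0 AND 0) OR 1) OR ((1 XOR NOT 1) IMPLIES NOT 0)) -> 1
  row 26 [11010]: (((0 AND 1) OR 1) OR ((0 XOR NOT 0) IMPLIES NOT 1)) -> 1
  row 27 [11011]: (((0 AND 1) OR 1) OR ((1 XOR NOT 1) IMPLIES NOT 1)) -> 1
  row 28 [11100]: (((1 AND 0) OR 1) OR ((0 XOR NOT 0) IMPLIES NOT 0)) -> 1
  row 29 [11101]: (((1 AND 0) OR 1) OR ((1 XOR NOT 1) IMPLIES NOT 0)) -> 1
  row 30 [11110]: (((1 AND 1) OR 1) OR ((0 XOR NOT 0) IMPLIES NOT 1)) -> 1
  row 31 [11111]: (((1 AND 1) OR 1) OR ((1 XOR NOT 1) IMPLIES NOT 1)) -> 1
Full result column, 4 rows per line (a,b,c fixed per line; d,e runs 00..11 left to right):
  rows 0-3 [a,b,c=000]: 1100  = hex C
  rows 4-7 [a,b,c=001]: 1111  = hex F
  rows 8-11 [a,b,c=010]: 1111  = hex F
  rows 12-15 [a,b,c=011]: 1111  = hex F
  rows 16-19 [a,b,c=100]: 1100  = hex C
  rows 20-23 [a,b,c=101]: 1111  = hex F
  rows 24-27 [a,b,c=110]: 1111  = hex F
  rows 28-31 [a,b,c=111]: 1111  = hex F
Output column (row 0 .. row 31) = 11001111111111111100111111111111
Output column grouped in 4s = 1100 1111 1111 1111 1100 1111 1111 1111 = 0xCFFFCFFF
Convert to decimal digit by digit (value = value*16 + digit):
  C -> 12
  12*16 + 15 (F) = 207
  207*16 + 15 (F) = 3327
  3327*16 + 15 (F) = 53247
  53247*16 + 12 (C) = 851964
  851964*16 + 15 (F) = 13631439
  13631439*16 + 15 (F) = 218103039
  218103039*16 + 15 (F) = 3489648639
Decimal = 3489648639

3489648639


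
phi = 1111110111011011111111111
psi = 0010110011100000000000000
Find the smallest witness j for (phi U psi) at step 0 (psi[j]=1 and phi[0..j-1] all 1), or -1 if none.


(phi U psi) at 0: need smallest j with psi[j]=1 and phi[i]=1 for all i in [0,j).
Scan from step 0:
  step 0: phi=1, psi=0 -> continue
  step 1: phi=1, psi=0 -> continue
  step 2: psi=1 and phi held for [0,2) -> witness found
Witness step = 2

2


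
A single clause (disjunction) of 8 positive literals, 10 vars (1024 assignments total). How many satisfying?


Step 1: Total=2^10=1024
Step 2: Unsat when all 8 false: 2^2=4
Step 3: Sat=1024-4=1020

1020


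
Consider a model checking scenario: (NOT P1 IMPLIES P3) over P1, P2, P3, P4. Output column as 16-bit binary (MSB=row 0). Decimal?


Formula: (NOT P1 IMPLIES P3) over P1, P2, P3, P4 (16 rows)
Evaluate each row (bits = P1,P2,P3,P4, MSB first):
  row 0 [0000]: (NOT 0 IMPLIES 0) -> 0
  row 1 [0001]: (NOT 0 IMPLIES 0) -> 0
  row 2 [0010]: (NOT 0 IMPLIES 1) -> 1
  row 3 [0011]: (NOT 0 IMPLIES 1) -> 1
  row 4 [0100]: (NOT 0 IMPLIES 0) -> 0
  row 5 [0101]: (NOT 0 IMPLIES 0) -> 0
  row 6 [0110]: (NOT 0 IMPLIES 1) -> 1
  row 7 [0111]: (NOT 0 IMPLIES 1) -> 1
  row 8 [1000]: (NOT 1 IMPLIES 0) -> 1
  row 9 [1001]: (NOT 1 IMPLIES 0) -> 1
  row 10 [1010]: (NOT 1 IMPLIES 1) -> 1
  row 11 [1011]: (NOT 1 IMPLIES 1) -> 1
  row 12 [1100]: (NOT 1 IMPLIES 0) -> 1
  row 13 [1101]: (NOT 1 IMPLIES 0) -> 1
  row 14 [1110]: (NOT 1 IMPLIES 1) -> 1
  row 15 [1111]: (NOT 1 IMPLIES 1) -> 1
Full result column, 4 rows per line (P1,P2 fixed per line; P3,P4 runs 00..11 left to right):
  rows 0-3 [P1,P2=00]: 0011  = hex 3
  rows 4-7 [P1,P2=01]: 0011  = hex 3
  rows 8-11 [P1,P2=10]: 1111  = hex F
  rows 12-15 [P1,P2=11]: 1111  = hex F
Output column (row 0 .. row 15) = 0011001111111111
Output column grouped in 4s = 0011 0011 1111 1111 = 0x33FF
Convert to decimal digit by digit (value = value*16 + digit):
  3 -> 3
  3*16 + 3 = 51
  51*16 + 15 (F) = 831
  831*16 + 15 (F) = 13311
Decimal = 13311

13311


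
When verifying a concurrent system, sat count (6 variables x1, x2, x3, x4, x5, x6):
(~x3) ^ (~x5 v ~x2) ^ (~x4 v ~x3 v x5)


CNF with 3 clauses over 6 vars (64 assignments).
An assignment satisfies CNF iff every clause has >=1 true literal.
Check each row (bits = x1,x2,x3,x4,x5,x6; clause T/F shown):
  row 0 [000000]: clauses=TTT -> 1
  row 1 [000001]: clauses=TTT -> 1
  row 2 [000010]: clauses=TTT -> 1
  row 3 [000011]: clauses=TTT -> 1
  row 4 [000100]: clauses=TTT -> 1
  (every remaining row is evaluated the same way; all 64 results are listed next)
Full result column, 8 rows per line (x1,x2,x3 fixed per line; x4,x5,x6 runs 000..111 left to right):
  rows 0-7 [x1,x2,x3=000]: 11111111  (ones: 8)
  rows 8-15 [x1,x2,x3=001]: 00000000  (ones: 0)
  rows 16-23 [x1,x2,x3=010]: 11001100  (ones: 4)
  rows 24-31 [x1,x2,x3=011]: 00000000  (ones: 0)
  rows 32-39 [x1,x2,x3=100]: 11111111  (ones: 8)
  rows 40-47 [x1,x2,x3=101]: 00000000  (ones: 0)
  rows 48-55 [x1,x2,x3=110]: 11001100  (ones: 4)
  rows 56-63 [x1,x2,x3=111]: 00000000  (ones: 0)
Satisfying assignments = 8+0+4+0+8+0+4+0 = 24

24


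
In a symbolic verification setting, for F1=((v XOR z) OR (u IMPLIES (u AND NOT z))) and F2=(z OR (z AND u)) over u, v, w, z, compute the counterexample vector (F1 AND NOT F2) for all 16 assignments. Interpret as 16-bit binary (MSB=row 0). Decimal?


F1 = ((v XOR z) OR (u IMPLIES (u AND NOT z)))
F2 = (z OR (z AND u))
Counterexample to F1=>F2 is where F1=1 and F2=0.
Evaluate each row (bits = u,v,w,z, MSB first):
  row 0 [0000]: F1=1 F2=0 -> F1&~F2 -> 1
  row 1 [0001]: F1=1 F2=1 -> F1&~F2 -> 0
  row 2 [0010]: F1=1 F2=0 -> F1&~F2 -> 1
  row 3 [0011]: F1=1 F2=1 -> F1&~F2 -> 0
  row 4 [0100]: F1=1 F2=0 -> F1&~F2 -> 1
  row 5 [0101]: F1=1 F2=1 -> F1&~F2 -> 0
  row 6 [0110]: F1=1 F2=0 -> F1&~F2 -> 1
  row 7 [0111]: F1=1 F2=1 -> F1&~F2 -> 0
  row 8 [1000]: F1=1 F2=0 -> F1&~F2 -> 1
  row 9 [1001]: F1=1 F2=1 -> F1&~F2 -> 0
  row 10 [1010]: F1=1 F2=0 -> F1&~F2 -> 1
  row 11 [1011]: F1=1 F2=1 -> F1&~F2 -> 0
  row 12 [1100]: F1=1 F2=0 -> F1&~F2 -> 1
  row 13 [1101]: F1=0 F2=1 -> F1&~F2 -> 0
  row 14 [1110]: F1=1 F2=0 -> F1&~F2 -> 1
  row 15 [1111]: F1=0 F2=1 -> F1&~F2 -> 0
Full result column, 4 rows per line (u,v fixed per line; w,z runs 00..11 left to right):
  rows 0-3 [u,v=00]: 1010  = hex A
  rows 4-7 [u,v=01]: 1010  = hex A
  rows 8-11 [u,v=10]: 1010  = hex A
  rows 12-15 [u,v=11]: 1010  = hex A
Counterexample vector (row 0 .. row 15) = 1010101010101010
Output column grouped in 4s = 1010 1010 1010 1010 = 0xAAAA
Convert to decimal digit by digit (value = value*16 + digit):
  A -> 10
  10*16 + 10 (A) = 170
  170*16 + 10 (A) = 2730
  2730*16 + 10 (A) = 43690
Decimal = 43690

43690


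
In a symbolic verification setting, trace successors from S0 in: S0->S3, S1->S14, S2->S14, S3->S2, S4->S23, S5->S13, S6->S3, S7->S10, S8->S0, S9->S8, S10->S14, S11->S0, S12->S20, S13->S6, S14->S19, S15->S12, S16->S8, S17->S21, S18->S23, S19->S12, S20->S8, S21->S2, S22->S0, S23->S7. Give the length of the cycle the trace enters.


Trace from S0 until a state repeats:
  S0 -> S3 -> S2 -> S14 -> S19 -> S12 -> S20 -> S8 -> S0
S0 first seen at step 0, revisited at step 8.
Cycle length = 8 - 0 = 8

8


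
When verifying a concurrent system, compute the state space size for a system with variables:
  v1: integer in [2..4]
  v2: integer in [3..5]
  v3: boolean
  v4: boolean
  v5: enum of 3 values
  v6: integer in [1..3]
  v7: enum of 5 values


State space = product of domain sizes of all variables.
Domain sizes:
  v1 (integer in [2..4]): 3
  v2 (integer in [3..5]): 3
  v3 (boolean): 2
  v4 (boolean): 2
  v5 (enum of 3 values): 3
  v6 (integer in [1..3]): 3
  v7 (enum of 5 values): 5
Product = 3 * 3 * 2 * 2 * 3 * 3 * 5 = 1620

1620


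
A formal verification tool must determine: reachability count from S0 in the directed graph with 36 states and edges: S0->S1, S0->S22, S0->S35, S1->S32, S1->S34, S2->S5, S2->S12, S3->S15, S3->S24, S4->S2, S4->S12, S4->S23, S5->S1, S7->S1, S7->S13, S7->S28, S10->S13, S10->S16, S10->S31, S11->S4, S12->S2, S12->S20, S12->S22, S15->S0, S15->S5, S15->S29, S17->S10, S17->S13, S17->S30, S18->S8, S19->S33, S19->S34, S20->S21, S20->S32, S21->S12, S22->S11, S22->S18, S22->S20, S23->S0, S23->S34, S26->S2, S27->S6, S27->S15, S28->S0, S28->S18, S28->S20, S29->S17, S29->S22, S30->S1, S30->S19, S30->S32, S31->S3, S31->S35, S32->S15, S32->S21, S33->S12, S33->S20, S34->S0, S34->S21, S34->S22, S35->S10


BFS from S0:
  layer 0: {S0}
  layer 1: {S1, S22, S35}
  layer 2: {S10, S11, S18, S20, S32, S34}
  layer 3: {S4, S8, S13, S15, S16, S21, S31}
  layer 4: {S2, S3, S5, S12, S23, S29}
  layer 5: {S17, S24}
  layer 6: {S30}
  layer 7: {S19}
  layer 8: {S33}
Reachable set: {S0, S1, S2, S3, S4, S5, S8, S10, S11, S12, S13, S15, S16, S17, S18, S19, S20, S21, S22, S23, S24, S29, S30, S31, S32, S33, S34, S35}
Count = 28

28


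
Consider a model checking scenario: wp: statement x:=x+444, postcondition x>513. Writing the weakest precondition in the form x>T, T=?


Formula: wp(x:=E, P) = P[E/x] (substitute E for x in postcondition)
Step 1: Postcondition: x>513
Step 2: Substitute x+444 for x: x+444>513
Step 3: Solve for x: x > 513-444 = 69

69


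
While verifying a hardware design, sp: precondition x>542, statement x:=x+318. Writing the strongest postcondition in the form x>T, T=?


Formula: sp(P, x:=E) = exists old_x. (x = E[old_x/x]) AND P[old_x/x] (old_x is the value of x before the assignment; eliminate old_x by solving x = E[old_x/x] for old_x)
Step 1: Precondition P: x>542, i.e. old_x > 542
Step 2: Assignment gives x = old_x + 318, so old_x = x - 318
Step 3: Substitute into P: x - 318 > 542
Step 4: Simplify: x > 542+318 = 860

860


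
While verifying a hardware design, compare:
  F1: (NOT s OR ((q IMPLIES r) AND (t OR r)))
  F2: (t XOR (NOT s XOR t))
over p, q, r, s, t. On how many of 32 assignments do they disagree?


F1 = (NOT s OR ((q IMPLIES r) AND (t OR r)))
F2 = (t XOR (NOT s XOR t))
Evaluate both on each of 32 rows (bits = p,q,r,s,t):
  row 0 [00000]: F1=1 F2=1 -> 0
  row 1 [00001]: F1=1 F2=1 -> 0
  row 2 [00010]: F1=0 F2=0 -> 0
  row 3 [00011]: F1=1 F2=0 (differ) -> 1
  row 4 [00100]: F1=1 F2=1 -> 0
  row 5 [00101]: F1=1 F2=1 -> 0
  row 6 [00110]: F1=1 F2=0 (differ) -> 1
  row 7 [00111]: F1=1 F2=0 (differ) -> 1
  row 8 [01000]: F1=1 F2=1 -> 0
  row 9 [01001]: F1=1 F2=1 -> 0
  row 10 [01010]: F1=0 F2=0 -> 0
  row 11 [01011]: F1=0 F2=0 -> 0
  row 12 [01100]: F1=1 F2=1 -> 0
  row 13 [01101]: F1=1 F2=1 -> 0
  row 14 [01110]: F1=1 F2=0 (differ) -> 1
  row 15 [01111]: F1=1 F2=0 (differ) -> 1
  row 16 [10000]: F1=1 F2=1 -> 0
  row 17 [10001]: F1=1 F2=1 -> 0
  row 18 [10010]: F1=0 F2=0 -> 0
  row 19 [10011]: F1=1 F2=0 (differ) -> 1
  row 20 [10100]: F1=1 F2=1 -> 0
  row 21 [10101]: F1=1 F2=1 -> 0
  row 22 [10110]: F1=1 F2=0 (differ) -> 1
  row 23 [10111]: F1=1 F2=0 (differ) -> 1
  row 24 [11000]: F1=1 F2=1 -> 0
  row 25 [11001]: F1=1 F2=1 -> 0
  row 26 [11010]: F1=0 F2=0 -> 0
  row 27 [11011]: F1=0 F2=0 -> 0
  row 28 [11100]: F1=1 F2=1 -> 0
  row 29 [11101]: F1=1 F2=1 -> 0
  row 30 [11110]: F1=1 F2=0 (differ) -> 1
  row 31 [11111]: F1=1 F2=0 (differ) -> 1
Full result column, 8 rows per line (p,q fixed per line; r,s,t runs 000..111 left to right):
  rows 0-7 [p,q=00]: 00010011  (ones: 3)
  rows 8-15 [p,q=01]: 00000011  (ones: 2)
  rows 16-23 [p,q=10]: 00010011  (ones: 3)
  rows 24-31 [p,q=11]: 00000011  (ones: 2)
Disagreements = 3+2+3+2 = 10

10


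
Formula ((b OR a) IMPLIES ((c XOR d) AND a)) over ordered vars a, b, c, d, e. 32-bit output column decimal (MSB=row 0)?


Formula: ((b OR a) IMPLIES ((c XOR d) AND a)) over a, b, c, d, e (32 rows)
Evaluate each row (bits = a,b,c,d,e, MSB first):
  row 0 [00000]: ((0 OR 0) IMPLIES ((0 XOR 0) AND 0)) -> 1
  row 1 [00001]: ((0 OR 0) IMPLIES ((0 XOR 0) AND 0)) -> 1
  row 2 [00010]: ((0 OR 0) IMPLIES ((0 XOR 1) AND 0)) -> 1
  row 3 [00011]: ((0 OR 0) IMPLIES ((0 XOR 1) AND 0)) -> 1
  row 4 [00100]: ((0 OR 0) IMPLIES ((1 XOR 0) AND 0)) -> 1
  row 5 [00101]: ((0 OR 0) IMPLIES ((1 XOR 0) AND 0)) -> 1
  row 6 [00110]: ((0 OR 0) IMPLIES ((1 XOR 1) AND 0)) -> 1
  row 7 [00111]: ((0 OR 0) IMPLIES ((1 XOR 1) AND 0)) -> 1
  row 8 [01000]: ((1 OR 0) IMPLIES ((0 XOR 0) AND 0)) -> 0
  row 9 [01001]: ((1 OR 0) IMPLIES ((0 XOR 0) AND 0)) -> 0
  row 10 [01010]: ((1 OR 0) IMPLIES ((0 XOR 1) AND 0)) -> 0
  row 11 [01011]: ((1 OR 0) IMPLIES ((0 XOR 1) AND 0)) -> 0
  row 12 [01100]: ((1 OR 0) IMPLIES ((1 XOR 0) AND 0)) -> 0
  row 13 [01101]: ((1 OR 0) IMPLIES ((1 XOR 0) AND 0)) -> 0
  row 14 [01110]: ((1 OR 0) IMPLIES ((1 XOR 1) AND 0)) -> 0
  row 15 [01111]: ((1 OR 0) IMPLIES ((1 XOR 1) AND 0)) -> 0
  row 16 [10000]: ((0 OR 1) IMPLIES ((0 XOR 0) AND 1)) -> 0
  row 17 [10001]: ((0 OR 1) IMPLIES ((0 XOR 0) AND 1)) -> 0
  row 18 [10010]: ((0 OR 1) IMPLIES ((0 XOR 1) AND 1)) -> 1
  row 19 [10011]: ((0 OR 1) IMPLIES ((0 XOR 1) AND 1)) -> 1
  row 20 [10100]: ((0 OR 1) IMPLIES ((1 XOR 0) AND 1)) -> 1
  row 21 [10101]: ((0 OR 1) IMPLIES ((1 XOR 0) AND 1)) -> 1
  row 22 [10110]: ((0 OR 1) IMPLIES ((1 XOR 1) AND 1)) -> 0
  row 23 [10111]: ((0 OR 1) IMPLIES ((1 XOR 1) AND 1)) -> 0
  row 24 [11000]: ((1 OR 1) IMPLIES ((0 XOR 0) AND 1)) -> 0
  row 25 [11001]: ((1 OR 1) IMPLIES ((0 XOR 0) AND 1)) -> 0
  row 26 [11010]: ((1 OR 1) IMPLIES ((0 XOR 1) AND 1)) -> 1
  row 27 [11011]: ((1 OR 1) IMPLIES ((0 XOR 1) AND 1)) -> 1
  row 28 [11100]: ((1 OR 1) IMPLIES ((1 XOR 0) AND 1)) -> 1
  row 29 [11101]: ((1 OR 1) IMPLIES ((1 XOR 0) AND 1)) -> 1
  row 30 [11110]: ((1 OR 1) IMPLIES ((1 XOR 1) AND 1)) -> 0
  row 31 [11111]: ((1 OR 1) IMPLIES ((1 XOR 1) AND 1)) -> 0
Full result column, 4 rows per line (a,b,c fixed per line; d,e runs 00..11 left to right):
  rows 0-3 [a,b,c=000]: 1111  = hex F
  rows 4-7 [a,b,c=001]: 1111  = hex F
  rows 8-11 [a,b,c=010]: 0000  = hex 0
  rows 12-15 [a,b,c=011]: 0000  = hex 0
  rows 16-19 [a,b,c=100]: 0011  = hex 3
  rows 20-23 [a,b,c=101]: 1100  = hex C
  rows 24-27 [a,b,c=110]: 0011  = hex 3
  rows 28-31 [a,b,c=111]: 1100  = hex C
Output column (row 0 .. row 31) = 11111111000000000011110000111100
Output column grouped in 4s = 1111 1111 0000 0000 0011 1100 0011 1100 = 0xFF003C3C
Convert to decimal digit by digit (value = value*16 + digit):
  F -> 15
  15*16 + 15 (F) = 255
  255*16 + 0 = 4080
  4080*16 + 0 = 65280
  65280*16 + 3 = 1044483
  1044483*16 + 12 (C) = 16711740
  16711740*16 + 3 = 267387843
  267387843*16 + 12 (C) = 4278205500
Decimal = 4278205500

4278205500
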